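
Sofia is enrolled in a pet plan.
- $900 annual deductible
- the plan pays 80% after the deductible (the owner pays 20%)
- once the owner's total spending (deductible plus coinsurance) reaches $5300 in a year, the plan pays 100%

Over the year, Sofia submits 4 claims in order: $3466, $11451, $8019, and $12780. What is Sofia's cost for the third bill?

Bill 1, $3466: $900 to deductible, leaving $2566; owner's 20% is $513.20. Cost to owner: $1413.20. OOP to date $1413.20.
Bill 2, $11451: 20% coinsurance on $11451 = $2290.20. Owner pays $2290.20; OOP now $3703.40.
Bill 3, $8019: deductible met; 20% of $8019 = $1603.80. OOP would hit $5307.20 > $5300, so the cap limits the owner to $5300 − $3703.40 = $1596.60.

$1596.60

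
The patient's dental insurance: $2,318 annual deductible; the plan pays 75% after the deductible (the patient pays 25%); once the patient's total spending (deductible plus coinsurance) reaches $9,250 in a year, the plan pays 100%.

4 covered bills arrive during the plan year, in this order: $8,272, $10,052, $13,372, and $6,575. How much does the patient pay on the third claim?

#1 ($8,272): $2,318 finishes the deductible; $5,954 goes to coinsurance; 25% of $5,954 = $1,488.50. Patient pays $3,806.50; OOP now $3,806.50.
#2 ($10,052): 25% coinsurance on $10,052 = $2,513. Cost to patient: $2,513. OOP to date $6,319.50.
#3 ($13,372): deductible met; 25% of $13,372 = $3,343. Adding that to $6,319.50 gives $9,662.50, past the $9,250 cap; patient pays only $9,250 − $6,319.50 = $2,930.50.

$2,930.50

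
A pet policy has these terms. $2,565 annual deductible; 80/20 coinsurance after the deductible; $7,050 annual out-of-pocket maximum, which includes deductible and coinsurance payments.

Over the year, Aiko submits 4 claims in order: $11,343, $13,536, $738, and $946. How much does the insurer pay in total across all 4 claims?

$19,513

#1 ($11,343): $2,565 to deductible, leaving $8,778; coinsurance $8,778 × 20% = $1,755.60. Owner owes $4,320.60 (running OOP $4,320.60). Plan pays $11,343 − $4,320.60 = $7,022.40.
#2 ($13,536): deductible met; 20% of $13,536 = $2,707.20. Owner owes $2,707.20 (running OOP $7,027.80). Insurer: $13,536 − $2,707.20 = $10,828.80.
#3 ($738): deductible already satisfied, so owner's share is 20% × $738 = $147.60. OOP would hit $7,175.40 > $7,050, so the cap limits the owner to $7,050 − $7,027.80 = $22.20. Insurer: $738 − $22.20 = $715.80.
#4 ($946): 20% coinsurance on $946 = $189.20. OOP would hit $7,239.20 > $7,050, so the cap limits the owner to $7,050 − $7,050 = $0. Insurer: $946 − $0 = $946.
Insurer total: $7,022.40 + $10,828.80 + $715.80 + $946 = $19,513.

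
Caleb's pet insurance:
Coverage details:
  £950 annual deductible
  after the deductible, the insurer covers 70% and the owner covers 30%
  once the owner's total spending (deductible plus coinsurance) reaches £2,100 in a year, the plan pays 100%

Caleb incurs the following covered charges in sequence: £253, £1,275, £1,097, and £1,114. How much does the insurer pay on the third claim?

Claim 1 (£253): fully absorbed by the deductible. Owner pays £253; OOP now £253. Insurer: £253 − £253 = £0.
Claim 2 (£1,275): £697 to deductible, leaving £578; coinsurance £578 × 30% = £173.40. Cost to owner: £870.40. OOP to date £1,123.40. Plan pays £1,275 − £870.40 = £404.60.
Claim 3 (£1,097): deductible already satisfied, so owner's share is 30% × £1,097 = £329.10. Owner pays £329.10; OOP now £1,452.50. Insurer: £1,097 − £329.10 = £767.90.

£767.90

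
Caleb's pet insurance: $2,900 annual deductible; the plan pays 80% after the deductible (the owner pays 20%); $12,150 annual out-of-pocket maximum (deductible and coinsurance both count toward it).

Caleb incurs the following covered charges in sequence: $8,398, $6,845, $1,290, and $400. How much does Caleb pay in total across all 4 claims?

#1 ($8,398): deductible takes $2,900, $5,498 remains; 20% of $5,498 = $1,099.60. Cost to owner: $3,999.60. OOP to date $3,999.60.
#2 ($6,845): deductible met; 20% of $6,845 = $1,369. Owner owes $1,369 (running OOP $5,368.60).
#3 ($1,290): 20% coinsurance on $1,290 = $258. Owner pays $258; OOP now $5,626.60.
#4 ($400): deductible met; 20% of $400 = $80. Cost to owner: $80. OOP to date $5,706.60.
Total paid by the owner: $3,999.60 + $1,369 + $258 + $80 = $5,706.60.

$5,706.60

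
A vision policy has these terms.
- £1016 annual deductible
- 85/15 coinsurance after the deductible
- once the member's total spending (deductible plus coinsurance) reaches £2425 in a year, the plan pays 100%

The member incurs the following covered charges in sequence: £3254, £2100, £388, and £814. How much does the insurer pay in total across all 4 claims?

Claim 1 — £3254: deductible takes £1016, £2238 remains; member's 15% is £335.70. Member pays £1351.70; OOP now £1351.70. Plan pays £3254 − £1351.70 = £1902.30.
Claim 2 — £2100: deductible met; 15% of £2100 = £315. Cost to member: £315. OOP to date £1666.70. Insurer: £2100 − £315 = £1785.
Claim 3 — £388: 15% coinsurance on £388 = £58.20. Member pays £58.20; OOP now £1724.90. Plan pays £388 − £58.20 = £329.80.
Claim 4 — £814: 15% coinsurance on £814 = £122.10. Member owes £122.10 (running OOP £1847). Plan pays £814 − £122.10 = £691.90.
Insurer total: £1902.30 + £1785 + £329.80 + £691.90 = £4709.

£4709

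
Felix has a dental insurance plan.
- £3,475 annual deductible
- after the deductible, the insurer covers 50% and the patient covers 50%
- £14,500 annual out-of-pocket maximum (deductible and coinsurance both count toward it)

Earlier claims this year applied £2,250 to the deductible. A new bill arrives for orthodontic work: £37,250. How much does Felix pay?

£12,250

Deductible still to meet: £3,475 − £2,250 = £1,225.
After the £1,225 deductible portion, £37,250 − £1,225 = £36,025 is subject to coinsurance.
Coinsurance: £36,025 × 50% = £18,012.50.
So the patient owes £1,225 + £18,012.50 = £19,237.50 before any cap.
Year-to-date out-of-pocket would reach £2,250 + £19,237.50 = £21,487.50, above the £14,500 maximum, so the patient pays only £14,500 − £2,250 = £12,250.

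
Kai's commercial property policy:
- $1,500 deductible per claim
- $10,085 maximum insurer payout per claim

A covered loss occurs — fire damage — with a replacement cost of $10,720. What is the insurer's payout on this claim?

Less the $1,500 deductible: $10,720 − $1,500 = $9,220.
That's under the $10,085 cap, so the insurer reimburses the full $9,220.

$9,220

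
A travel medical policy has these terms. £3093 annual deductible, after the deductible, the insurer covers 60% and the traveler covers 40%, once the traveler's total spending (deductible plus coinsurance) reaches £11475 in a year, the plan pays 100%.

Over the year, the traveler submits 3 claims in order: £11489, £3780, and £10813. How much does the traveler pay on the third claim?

Claim 1 — £11489: £3093 to deductible, leaving £8396; 40% of £8396 = £3358.40. Traveler pays £6451.40; OOP now £6451.40.
Claim 2 — £3780: deductible already satisfied, so traveler's share is 40% × £3780 = £1512. Traveler owes £1512 (running OOP £7963.40).
Claim 3 — £10813: 40% coinsurance on £10813 = £4325.20. OOP would hit £12288.60 > £11475, so the cap limits the traveler to £11475 − £7963.40 = £3511.60.

£3511.60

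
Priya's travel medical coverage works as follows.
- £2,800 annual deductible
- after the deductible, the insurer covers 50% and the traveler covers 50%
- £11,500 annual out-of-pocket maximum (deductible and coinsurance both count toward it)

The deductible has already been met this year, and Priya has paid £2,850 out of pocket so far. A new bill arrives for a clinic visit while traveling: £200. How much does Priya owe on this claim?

With the deductible met, the entire £200 is subject to coinsurance.
Coinsurance: £200 × 50% = £100.
Year-to-date out-of-pocket becomes £2,850 + £100 = £2,950, still under the £11,500 maximum, so no cap applies.

£100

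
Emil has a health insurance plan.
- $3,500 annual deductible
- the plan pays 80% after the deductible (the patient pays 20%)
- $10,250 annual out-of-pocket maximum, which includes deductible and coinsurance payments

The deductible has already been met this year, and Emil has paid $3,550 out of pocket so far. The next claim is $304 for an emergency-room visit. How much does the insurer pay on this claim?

With the deductible met, the entire $304 is subject to coinsurance.
Coinsurance: $304 × 20% = $60.80.
Cumulative spending $3,550 + $60.80 = $3,610.80 stays under the $10,250 maximum.
The plan picks up $304 − $60.80 = $243.20.

$243.20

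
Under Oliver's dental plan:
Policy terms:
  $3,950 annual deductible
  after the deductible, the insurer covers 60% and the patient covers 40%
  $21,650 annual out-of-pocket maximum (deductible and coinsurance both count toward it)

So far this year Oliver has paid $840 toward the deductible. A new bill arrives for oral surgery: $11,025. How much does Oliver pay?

$6,276

$840 of the $3,950 deductible is already met, leaving $3,110.
The remaining $7,915 (= $11,025 − $3,110) moves to coinsurance.
40% of $7,915 = $3,166 falls to the patient.
So the patient owes $3,110 + $3,166 = $6,276 before any cap.
Cumulative spending $840 + $6,276 = $7,116 stays under the $21,650 maximum.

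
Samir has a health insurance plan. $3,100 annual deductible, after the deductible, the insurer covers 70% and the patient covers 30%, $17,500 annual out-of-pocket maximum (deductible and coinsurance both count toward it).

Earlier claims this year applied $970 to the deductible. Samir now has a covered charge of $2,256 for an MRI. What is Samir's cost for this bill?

Remaining deductible: $3,100 − $970 = $2,130.
After the $2,130 deductible portion, $2,256 − $2,130 = $126 is subject to coinsurance.
Patient's 30% share of $126 is $37.80.
So the patient owes $2,130 + $37.80 = $2,167.80 before any cap.
Total out-of-pocket so far would be $970 + $2,167.80 = $3,137.80, below the $17,500 cap — no reduction.

$2,167.80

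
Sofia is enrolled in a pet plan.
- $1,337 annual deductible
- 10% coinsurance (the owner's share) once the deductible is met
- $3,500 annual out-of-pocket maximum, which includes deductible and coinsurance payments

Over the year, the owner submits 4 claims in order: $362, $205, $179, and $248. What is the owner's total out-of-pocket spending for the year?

$994

Claim 1 — $362: entire amount goes to the deductible. Owner pays $362; OOP now $362.
Claim 2 — $205: entire amount goes to the deductible. Owner owes $205 (running OOP $567).
Claim 3 — $179: entire amount goes to the deductible. Owner pays $179; OOP now $746.
Claim 4 — $248: all of it applies to the deductible. Cost to owner: $248. OOP to date $994.
Summing the owner's payments: $362 + $205 + $179 + $248 = $994.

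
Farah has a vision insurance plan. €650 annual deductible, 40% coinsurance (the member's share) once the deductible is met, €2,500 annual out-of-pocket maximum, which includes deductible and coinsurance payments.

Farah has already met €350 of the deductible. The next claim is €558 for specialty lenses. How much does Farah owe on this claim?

€403.20

€350 of the €650 deductible is already met, leaving €300.
That leaves €558 − €300 = €258 for coinsurance.
Coinsurance: €258 × 40% = €103.20.
That puts the member's cost at €300 + €103.20 = €403.20 before any cap.
Cumulative spending €350 + €403.20 = €753.20 stays under the €2,500 maximum.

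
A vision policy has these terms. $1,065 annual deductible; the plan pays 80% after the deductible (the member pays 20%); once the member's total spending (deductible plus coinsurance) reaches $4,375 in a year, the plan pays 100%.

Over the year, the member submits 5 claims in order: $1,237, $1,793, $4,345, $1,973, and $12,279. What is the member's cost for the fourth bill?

Claim 1 ($1,237): $1,065 to deductible, leaving $172; coinsurance $172 × 20% = $34.40. Member owes $1,099.40 (running OOP $1,099.40).
Claim 2 ($1,793): deductible already satisfied, so member's share is 20% × $1,793 = $358.60. Member owes $358.60 (running OOP $1,458).
Claim 3 ($4,345): deductible already satisfied, so member's share is 20% × $4,345 = $869. Member owes $869 (running OOP $2,327).
Claim 4 ($1,973): deductible already satisfied, so member's share is 20% × $1,973 = $394.60. Cost to member: $394.60. OOP to date $2,721.60.

$394.60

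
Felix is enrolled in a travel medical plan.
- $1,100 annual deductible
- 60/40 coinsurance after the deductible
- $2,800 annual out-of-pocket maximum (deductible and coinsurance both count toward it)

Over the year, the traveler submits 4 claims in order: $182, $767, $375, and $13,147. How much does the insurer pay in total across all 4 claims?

$11,671

Claim 1 — $182: all of it applies to the deductible. Traveler pays $182; OOP now $182. Insurer: $182 − $182 = $0.
Claim 2 — $767: all of it applies to the deductible. Traveler pays $767; OOP now $949. Insurer: $767 − $767 = $0.
Claim 3 — $375: deductible takes $151, $224 remains; traveler's 40% is $89.60. Cost to traveler: $240.60. OOP to date $1,189.60. Insurer: $375 − $240.60 = $134.40.
Claim 4 — $13,147: deductible already satisfied, so traveler's share is 40% × $13,147 = $5,258.80. Adding that to $1,189.60 gives $6,448.40, past the $2,800 cap; traveler pays only $2,800 − $1,189.60 = $1,610.40. Plan pays $13,147 − $1,610.40 = $11,536.60.
Insurer total = bills − traveler's total = $14,471 − $2,800 = $11,671.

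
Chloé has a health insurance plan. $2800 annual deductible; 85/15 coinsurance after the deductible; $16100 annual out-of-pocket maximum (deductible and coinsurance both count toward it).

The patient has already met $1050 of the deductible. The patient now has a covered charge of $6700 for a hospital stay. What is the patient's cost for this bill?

$2492.50

Remaining deductible: $2800 − $1050 = $1750.
The remaining $4950 (= $6700 − $1750) moves to coinsurance.
15% of $4950 = $742.50 falls to the patient.
Patient responsibility before any cap: $1750 + $742.50 = $2492.50.
Total out-of-pocket so far would be $1050 + $2492.50 = $3542.50, below the $16100 cap — no reduction.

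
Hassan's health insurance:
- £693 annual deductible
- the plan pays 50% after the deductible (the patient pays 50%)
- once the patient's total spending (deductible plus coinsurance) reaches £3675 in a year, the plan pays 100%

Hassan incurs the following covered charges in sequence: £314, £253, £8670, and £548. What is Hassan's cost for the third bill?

Claim 1 (£314): entire amount goes to the deductible. Cost to patient: £314. OOP to date £314.
Claim 2 (£253): fully absorbed by the deductible. Patient owes £253 (running OOP £567).
Claim 3 (£8670): deductible takes £126, £8544 remains; coinsurance £8544 × 50% = £4272. Together that's £126 + £4272 = £4398. That would push OOP to £4965, over the £3675 cap, so patient pays £3675 − £567 = £3108.

£3108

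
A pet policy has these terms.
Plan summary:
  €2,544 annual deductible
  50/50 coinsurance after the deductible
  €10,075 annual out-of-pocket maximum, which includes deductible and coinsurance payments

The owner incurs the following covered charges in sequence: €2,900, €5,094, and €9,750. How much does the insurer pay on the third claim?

Claim 1 (€2,900): €2,544 finishes the deductible; €356 goes to coinsurance; coinsurance €356 × 50% = €178. Owner owes €2,722 (running OOP €2,722). Plan pays €2,900 − €2,722 = €178.
Claim 2 (€5,094): 50% coinsurance on €5,094 = €2,547. Owner owes €2,547 (running OOP €5,269). Plan pays €5,094 − €2,547 = €2,547.
Claim 3 (€9,750): 50% coinsurance on €9,750 = €4,875. That would push OOP to €10,144, over the €10,075 cap, so owner pays €10,075 − €5,269 = €4,806. Plan pays €9,750 − €4,806 = €4,944.

€4,944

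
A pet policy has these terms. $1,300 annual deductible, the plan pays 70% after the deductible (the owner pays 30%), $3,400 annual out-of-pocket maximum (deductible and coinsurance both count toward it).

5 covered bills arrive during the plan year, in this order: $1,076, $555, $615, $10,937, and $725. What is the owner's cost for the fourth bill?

Claim 1 — $1,076: all of it applies to the deductible. Cost to owner: $1,076. OOP to date $1,076.
Claim 2 — $555: deductible takes $224, $331 remains; 30% of $331 = $99.30. Owner pays $323.30; OOP now $1,399.30.
Claim 3 — $615: deductible met; 30% of $615 = $184.50. Owner pays $184.50; OOP now $1,583.80.
Claim 4 — $10,937: 30% coinsurance on $10,937 = $3,281.10. Adding that to $1,583.80 gives $4,864.90, past the $3,400 cap; owner pays only $3,400 − $1,583.80 = $1,816.20.

$1,816.20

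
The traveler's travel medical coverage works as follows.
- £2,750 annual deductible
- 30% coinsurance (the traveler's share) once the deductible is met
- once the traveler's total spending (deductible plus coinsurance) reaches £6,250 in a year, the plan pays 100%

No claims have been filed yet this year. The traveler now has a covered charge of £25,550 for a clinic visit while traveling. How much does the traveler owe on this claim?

£6,250

Nothing has been paid toward the £2,750 deductible, so the first £2,750 of this charge is applied there.
That leaves £25,550 − £2,750 = £22,800 for coinsurance.
30% of £22,800 = £6,840 falls to the traveler.
That puts the traveler's cost at £2,750 + £6,840 = £9,590 before any cap.
That would bring total out-of-pocket to £9,590, past the £6,250 cap. The traveler is capped at £6,250 − £0 = £6,250 on this claim.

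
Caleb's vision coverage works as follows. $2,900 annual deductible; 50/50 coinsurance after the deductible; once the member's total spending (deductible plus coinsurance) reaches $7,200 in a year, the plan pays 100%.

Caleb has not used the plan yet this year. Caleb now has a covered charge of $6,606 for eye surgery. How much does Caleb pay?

$4,753

The full $2,900 deductible is still open; $2,900 of this bill applies to it.
That leaves $6,606 − $2,900 = $3,706 for coinsurance.
50% of $3,706 = $1,853 falls to the member.
That puts the member's cost at $2,900 + $1,853 = $4,753 before any cap.
Cumulative spending $0 + $4,753 = $4,753 stays under the $7,200 maximum.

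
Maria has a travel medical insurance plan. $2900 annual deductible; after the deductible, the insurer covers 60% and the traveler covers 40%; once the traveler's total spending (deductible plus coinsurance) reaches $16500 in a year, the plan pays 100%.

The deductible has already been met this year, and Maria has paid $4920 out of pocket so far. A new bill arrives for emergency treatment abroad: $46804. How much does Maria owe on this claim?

The deductible is already satisfied, so the full bill goes to coinsurance.
Coinsurance: $46804 × 40% = $18721.60.
Adding $18721.60 to the $4920 already spent would give $23641.60, which exceeds the $16500 cap; the traveler pays just $16500 − $4920 = $11580.

$11580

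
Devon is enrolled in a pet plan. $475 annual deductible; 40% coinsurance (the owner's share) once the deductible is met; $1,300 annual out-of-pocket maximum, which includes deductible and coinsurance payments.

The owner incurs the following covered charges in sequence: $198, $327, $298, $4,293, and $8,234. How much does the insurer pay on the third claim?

Bill 1, $198: entire amount goes to the deductible. Owner owes $198 (running OOP $198). Plan pays $198 − $198 = $0.
Bill 2, $327: deductible takes $277, $50 remains; 40% of $50 = $20. Owner owes $297 (running OOP $495). Plan pays $327 − $297 = $30.
Bill 3, $298: deductible met; 40% of $298 = $119.20. Owner owes $119.20 (running OOP $614.20). Insurer: $298 − $119.20 = $178.80.

$178.80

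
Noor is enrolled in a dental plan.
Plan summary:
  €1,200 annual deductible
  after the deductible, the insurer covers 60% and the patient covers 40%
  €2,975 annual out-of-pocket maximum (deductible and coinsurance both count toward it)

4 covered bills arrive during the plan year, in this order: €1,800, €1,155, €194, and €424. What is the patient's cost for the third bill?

Claim 1 (€1,800): €1,200 finishes the deductible; €600 goes to coinsurance; coinsurance €600 × 40% = €240. Patient owes €1,440 (running OOP €1,440).
Claim 2 (€1,155): deductible already satisfied, so patient's share is 40% × €1,155 = €462. Cost to patient: €462. OOP to date €1,902.
Claim 3 (€194): 40% coinsurance on €194 = €77.60. Patient owes €77.60 (running OOP €1,979.60).

€77.60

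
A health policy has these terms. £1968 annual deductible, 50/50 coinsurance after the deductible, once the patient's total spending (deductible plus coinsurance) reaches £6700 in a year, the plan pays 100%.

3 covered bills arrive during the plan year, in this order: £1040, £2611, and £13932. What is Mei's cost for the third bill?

#1 (£1040): fully absorbed by the deductible. Patient pays £1040; OOP now £1040.
#2 (£2611): £928 finishes the deductible; £1683 goes to coinsurance; patient's 50% is £841.50. Patient owes £1769.50 (running OOP £2809.50).
#3 (£13932): deductible already satisfied, so patient's share is 50% × £13932 = £6966. OOP would hit £9775.50 > £6700, so the cap limits the patient to £6700 − £2809.50 = £3890.50.

£3890.50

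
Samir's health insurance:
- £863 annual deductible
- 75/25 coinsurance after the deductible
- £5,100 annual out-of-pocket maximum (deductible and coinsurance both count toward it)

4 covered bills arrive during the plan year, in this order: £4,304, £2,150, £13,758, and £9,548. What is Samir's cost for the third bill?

Bill 1, £4,304: £863 to deductible, leaving £3,441; patient's 25% is £860.25. Cost to patient: £1,723.25. OOP to date £1,723.25.
Bill 2, £2,150: deductible met; 25% of £2,150 = £537.50. Patient pays £537.50; OOP now £2,260.75.
Bill 3, £13,758: 25% coinsurance on £13,758 = £3,439.50. Adding that to £2,260.75 gives £5,700.25, past the £5,100 cap; patient pays only £5,100 − £2,260.75 = £2,839.25.

£2,839.25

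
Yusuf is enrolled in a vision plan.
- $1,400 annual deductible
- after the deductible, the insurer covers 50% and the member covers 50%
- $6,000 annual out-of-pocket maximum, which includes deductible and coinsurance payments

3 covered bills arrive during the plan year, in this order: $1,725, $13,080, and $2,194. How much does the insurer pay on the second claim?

$8,642.50

Claim 1 ($1,725): deductible takes $1,400, $325 remains; coinsurance $325 × 50% = $162.50. Member pays $1,562.50; OOP now $1,562.50. Insurer: $1,725 − $1,562.50 = $162.50.
Claim 2 ($13,080): 50% coinsurance on $13,080 = $6,540. That would push OOP to $8,102.50, over the $6,000 cap, so member pays $6,000 − $1,562.50 = $4,437.50. Plan pays $13,080 − $4,437.50 = $8,642.50.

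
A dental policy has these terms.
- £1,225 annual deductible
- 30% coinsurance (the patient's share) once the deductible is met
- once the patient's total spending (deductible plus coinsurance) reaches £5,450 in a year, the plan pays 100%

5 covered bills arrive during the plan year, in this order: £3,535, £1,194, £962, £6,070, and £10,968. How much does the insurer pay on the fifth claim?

£9,903.80

Bill 1, £3,535: £1,225 to deductible, leaving £2,310; coinsurance £2,310 × 30% = £693. Patient owes £1,918 (running OOP £1,918). Plan pays £3,535 − £1,918 = £1,617.
Bill 2, £1,194: deductible already satisfied, so patient's share is 30% × £1,194 = £358.20. Cost to patient: £358.20. OOP to date £2,276.20. Insurer: £1,194 − £358.20 = £835.80.
Bill 3, £962: 30% coinsurance on £962 = £288.60. Patient owes £288.60 (running OOP £2,564.80). Plan pays £962 − £288.60 = £673.40.
Bill 4, £6,070: 30% coinsurance on £6,070 = £1,821. Cost to patient: £1,821. OOP to date £4,385.80. Insurer: £6,070 − £1,821 = £4,249.
Bill 5, £10,968: deductible already satisfied, so patient's share is 30% × £10,968 = £3,290.40. Adding that to £4,385.80 gives £7,676.20, past the £5,450 cap; patient pays only £5,450 − £4,385.80 = £1,064.20. Insurer: £10,968 − £1,064.20 = £9,903.80.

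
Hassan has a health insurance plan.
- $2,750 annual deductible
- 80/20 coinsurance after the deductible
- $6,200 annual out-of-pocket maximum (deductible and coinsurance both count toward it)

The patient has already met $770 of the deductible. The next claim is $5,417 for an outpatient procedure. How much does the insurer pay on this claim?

Remaining deductible: $2,750 − $770 = $1,980.
The remaining $3,437 (= $5,417 − $1,980) moves to coinsurance.
20% of $3,437 = $687.40 falls to the patient.
That puts the patient's cost at $1,980 + $687.40 = $2,667.40 before any cap.
Total out-of-pocket so far would be $770 + $2,667.40 = $3,437.40, below the $6,200 cap — no reduction.
The plan picks up $5,417 − $2,667.40 = $2,749.60.

$2,749.60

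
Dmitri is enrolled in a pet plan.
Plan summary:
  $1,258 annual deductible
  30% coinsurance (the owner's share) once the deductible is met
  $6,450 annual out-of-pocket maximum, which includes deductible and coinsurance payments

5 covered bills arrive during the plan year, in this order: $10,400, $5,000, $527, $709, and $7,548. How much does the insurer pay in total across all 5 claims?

$17,734

#1 ($10,400): deductible takes $1,258, $9,142 remains; coinsurance $9,142 × 30% = $2,742.60. Owner owes $4,000.60 (running OOP $4,000.60). Insurer: $10,400 − $4,000.60 = $6,399.40.
#2 ($5,000): deductible met; 30% of $5,000 = $1,500. Owner owes $1,500 (running OOP $5,500.60). Insurer: $5,000 − $1,500 = $3,500.
#3 ($527): deductible met; 30% of $527 = $158.10. Cost to owner: $158.10. OOP to date $5,658.70. Insurer: $527 − $158.10 = $368.90.
#4 ($709): 30% coinsurance on $709 = $212.70. Owner pays $212.70; OOP now $5,871.40. Insurer: $709 − $212.70 = $496.30.
#5 ($7,548): deductible met; 30% of $7,548 = $2,264.40. Adding that to $5,871.40 gives $8,135.80, past the $6,450 cap; owner pays only $6,450 − $5,871.40 = $578.60. Insurer: $7,548 − $578.60 = $6,969.40.
Insurer total: $6,399.40 + $3,500 + $368.90 + $496.30 + $6,969.40 = $17,734.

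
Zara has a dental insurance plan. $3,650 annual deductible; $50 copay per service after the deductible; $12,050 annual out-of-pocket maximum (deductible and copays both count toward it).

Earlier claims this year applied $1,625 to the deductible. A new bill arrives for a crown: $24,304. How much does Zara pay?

Remaining deductible: $3,650 − $1,625 = $2,025.
The remaining $22,279 (= $24,304 − $2,025) moves to the copay.
Copay on this service: $50.
That puts the patient's cost at $2,025 + $50 = $2,075 before any cap.
Year-to-date out-of-pocket becomes $1,625 + $2,075 = $3,700, still under the $12,050 maximum, so no cap applies.

$2,075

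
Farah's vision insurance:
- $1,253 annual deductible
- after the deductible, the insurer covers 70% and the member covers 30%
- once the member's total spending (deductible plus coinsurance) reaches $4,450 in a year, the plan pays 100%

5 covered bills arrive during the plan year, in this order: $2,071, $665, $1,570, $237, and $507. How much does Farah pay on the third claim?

Claim 1 ($2,071): $1,253 to deductible, leaving $818; coinsurance $818 × 30% = $245.40. Cost to member: $1,498.40. OOP to date $1,498.40.
Claim 2 ($665): 30% coinsurance on $665 = $199.50. Cost to member: $199.50. OOP to date $1,697.90.
Claim 3 ($1,570): 30% coinsurance on $1,570 = $471. Member pays $471; OOP now $2,168.90.

$471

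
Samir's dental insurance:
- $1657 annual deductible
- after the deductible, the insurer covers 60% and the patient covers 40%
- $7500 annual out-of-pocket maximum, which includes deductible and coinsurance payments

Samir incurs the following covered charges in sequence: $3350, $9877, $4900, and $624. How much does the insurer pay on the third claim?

$3685

Bill 1, $3350: $1657 finishes the deductible; $1693 goes to coinsurance; patient's 40% is $677.20. Patient owes $2334.20 (running OOP $2334.20). Plan pays $3350 − $2334.20 = $1015.80.
Bill 2, $9877: 40% coinsurance on $9877 = $3950.80. Patient owes $3950.80 (running OOP $6285). Insurer: $9877 − $3950.80 = $5926.20.
Bill 3, $4900: deductible already satisfied, so patient's share is 40% × $4900 = $1960. Adding that to $6285 gives $8245, past the $7500 cap; patient pays only $7500 − $6285 = $1215. Insurer: $4900 − $1215 = $3685.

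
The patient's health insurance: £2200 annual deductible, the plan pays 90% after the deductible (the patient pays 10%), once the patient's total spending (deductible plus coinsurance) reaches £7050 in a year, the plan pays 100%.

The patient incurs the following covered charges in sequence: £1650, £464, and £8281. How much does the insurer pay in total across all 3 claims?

Claim 1 (£1650): fully absorbed by the deductible. Patient owes £1650 (running OOP £1650). Insurer: £1650 − £1650 = £0.
Claim 2 (£464): entire amount goes to the deductible. Patient pays £464; OOP now £2114. Insurer: £464 − £464 = £0.
Claim 3 (£8281): £86 to deductible, leaving £8195; patient's 10% is £819.50. Cost to patient: £905.50. OOP to date £3019.50. Plan pays £8281 − £905.50 = £7375.50.
Insurer total = bills − patient's total = £10395 − £3019.50 = £7375.50.

£7375.50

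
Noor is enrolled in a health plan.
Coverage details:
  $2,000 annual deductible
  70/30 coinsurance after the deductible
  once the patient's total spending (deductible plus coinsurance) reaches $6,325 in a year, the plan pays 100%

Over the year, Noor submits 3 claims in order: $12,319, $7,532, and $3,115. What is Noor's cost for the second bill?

Claim 1 ($12,319): $2,000 to deductible, leaving $10,319; 30% of $10,319 = $3,095.70. Patient pays $5,095.70; OOP now $5,095.70.
Claim 2 ($7,532): deductible met; 30% of $7,532 = $2,259.60. That would push OOP to $7,355.30, over the $6,325 cap, so patient pays $6,325 − $5,095.70 = $1,229.30.

$1,229.30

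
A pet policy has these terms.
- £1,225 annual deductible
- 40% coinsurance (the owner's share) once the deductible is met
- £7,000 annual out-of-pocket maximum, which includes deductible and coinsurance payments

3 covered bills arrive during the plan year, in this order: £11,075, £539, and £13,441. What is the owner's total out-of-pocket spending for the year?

Claim 1 (£11,075): deductible takes £1,225, £9,850 remains; coinsurance £9,850 × 40% = £3,940. Cost to owner: £5,165. OOP to date £5,165.
Claim 2 (£539): deductible met; 40% of £539 = £215.60. Owner pays £215.60; OOP now £5,380.60.
Claim 3 (£13,441): deductible already satisfied, so owner's share is 40% × £13,441 = £5,376.40. OOP would hit £10,757 > £7,000, so the cap limits the owner to £7,000 − £5,380.60 = £1,619.40.
Total paid by the owner: £5,165 + £215.60 + £1,619.40 = £7,000.

£7,000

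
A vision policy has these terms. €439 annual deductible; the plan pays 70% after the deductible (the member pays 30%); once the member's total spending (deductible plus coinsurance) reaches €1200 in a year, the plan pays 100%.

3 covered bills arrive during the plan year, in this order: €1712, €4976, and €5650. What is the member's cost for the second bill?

#1 (€1712): €439 to deductible, leaving €1273; 30% of €1273 = €381.90. Member owes €820.90 (running OOP €820.90).
#2 (€4976): 30% coinsurance on €4976 = €1492.80. OOP would hit €2313.70 > €1200, so the cap limits the member to €1200 − €820.90 = €379.10.

€379.10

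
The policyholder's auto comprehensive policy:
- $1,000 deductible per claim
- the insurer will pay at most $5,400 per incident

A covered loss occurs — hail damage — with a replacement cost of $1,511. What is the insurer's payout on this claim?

Less the $1,000 deductible: $1,511 − $1,000 = $511.
$511 is within the $5,400 limit, so the insurer pays $511.

$511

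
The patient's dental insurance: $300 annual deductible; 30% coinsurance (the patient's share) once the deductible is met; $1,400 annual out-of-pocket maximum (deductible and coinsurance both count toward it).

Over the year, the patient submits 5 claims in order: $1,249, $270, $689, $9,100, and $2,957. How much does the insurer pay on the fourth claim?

$8,572.40

Bill 1, $1,249: $300 to deductible, leaving $949; 30% of $949 = $284.70. Cost to patient: $584.70. OOP to date $584.70. Plan pays $1,249 − $584.70 = $664.30.
Bill 2, $270: 30% coinsurance on $270 = $81. Patient owes $81 (running OOP $665.70). Insurer: $270 − $81 = $189.
Bill 3, $689: 30% coinsurance on $689 = $206.70. Patient pays $206.70; OOP now $872.40. Insurer: $689 − $206.70 = $482.30.
Bill 4, $9,100: deductible met; 30% of $9,100 = $2,730. Adding that to $872.40 gives $3,602.40, past the $1,400 cap; patient pays only $1,400 − $872.40 = $527.60. Plan pays $9,100 − $527.60 = $8,572.40.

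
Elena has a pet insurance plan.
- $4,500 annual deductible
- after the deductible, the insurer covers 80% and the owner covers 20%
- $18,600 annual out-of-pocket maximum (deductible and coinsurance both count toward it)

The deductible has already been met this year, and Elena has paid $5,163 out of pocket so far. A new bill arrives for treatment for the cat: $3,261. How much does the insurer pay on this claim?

With the deductible met, the entire $3,261 is subject to coinsurance.
Owner's 20% share of $3,261 is $652.20.
Year-to-date out-of-pocket becomes $5,163 + $652.20 = $5,815.20, still under the $18,600 maximum, so no cap applies.
Insurer pays the balance: $3,261 − $652.20 = $2,608.80.

$2,608.80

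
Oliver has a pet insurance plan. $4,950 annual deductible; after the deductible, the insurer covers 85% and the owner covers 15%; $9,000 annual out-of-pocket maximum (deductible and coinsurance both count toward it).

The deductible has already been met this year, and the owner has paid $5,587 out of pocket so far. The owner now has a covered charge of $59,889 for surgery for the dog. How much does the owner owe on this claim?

The deductible is already satisfied, so the full bill goes to coinsurance.
Coinsurance: $59,889 × 15% = $8,983.35.
Year-to-date out-of-pocket would reach $5,587 + $8,983.35 = $14,570.35, above the $9,000 maximum, so the owner pays only $9,000 − $5,587 = $3,413.

$3,413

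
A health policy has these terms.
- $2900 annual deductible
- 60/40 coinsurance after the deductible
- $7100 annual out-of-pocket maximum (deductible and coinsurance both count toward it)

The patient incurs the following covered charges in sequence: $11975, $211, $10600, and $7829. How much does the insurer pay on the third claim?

Bill 1, $11975: $2900 finishes the deductible; $9075 goes to coinsurance; 40% of $9075 = $3630. Patient pays $6530; OOP now $6530. Insurer: $11975 − $6530 = $5445.
Bill 2, $211: 40% coinsurance on $211 = $84.40. Patient owes $84.40 (running OOP $6614.40). Insurer: $211 − $84.40 = $126.60.
Bill 3, $10600: deductible already satisfied, so patient's share is 40% × $10600 = $4240. Adding that to $6614.40 gives $10854.40, past the $7100 cap; patient pays only $7100 − $6614.40 = $485.60. Insurer: $10600 − $485.60 = $10114.40.

$10114.40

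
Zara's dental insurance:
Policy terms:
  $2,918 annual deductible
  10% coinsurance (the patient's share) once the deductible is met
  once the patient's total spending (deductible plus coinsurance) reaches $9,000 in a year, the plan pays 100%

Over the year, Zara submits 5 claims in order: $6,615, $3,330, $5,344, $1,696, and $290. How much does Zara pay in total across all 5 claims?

Bill 1, $6,615: $2,918 finishes the deductible; $3,697 goes to coinsurance; patient's 10% is $369.70. Cost to patient: $3,287.70. OOP to date $3,287.70.
Bill 2, $3,330: deductible met; 10% of $3,330 = $333. Patient pays $333; OOP now $3,620.70.
Bill 3, $5,344: deductible met; 10% of $5,344 = $534.40. Patient pays $534.40; OOP now $4,155.10.
Bill 4, $1,696: 10% coinsurance on $1,696 = $169.60. Patient pays $169.60; OOP now $4,324.70.
Bill 5, $290: deductible met; 10% of $290 = $29. Patient owes $29 (running OOP $4,353.70).
Total paid by the patient: $3,287.70 + $333 + $534.40 + $169.60 + $29 = $4,353.70.

$4,353.70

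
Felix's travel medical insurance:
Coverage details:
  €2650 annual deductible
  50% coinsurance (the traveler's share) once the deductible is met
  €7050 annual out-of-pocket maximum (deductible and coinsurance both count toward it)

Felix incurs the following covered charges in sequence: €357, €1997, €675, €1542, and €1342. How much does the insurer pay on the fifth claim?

€671

#1 (€357): entire amount goes to the deductible. Cost to traveler: €357. OOP to date €357. Plan pays €357 − €357 = €0.
#2 (€1997): all of it applies to the deductible. Traveler pays €1997; OOP now €2354. Plan pays €1997 − €1997 = €0.
#3 (€675): €296 to deductible, leaving €379; 50% of €379 = €189.50. Traveler pays €485.50; OOP now €2839.50. Insurer: €675 − €485.50 = €189.50.
#4 (€1542): deductible already satisfied, so traveler's share is 50% × €1542 = €771. Traveler owes €771 (running OOP €3610.50). Plan pays €1542 − €771 = €771.
#5 (€1342): 50% coinsurance on €1342 = €671. Cost to traveler: €671. OOP to date €4281.50. Insurer: €1342 − €671 = €671.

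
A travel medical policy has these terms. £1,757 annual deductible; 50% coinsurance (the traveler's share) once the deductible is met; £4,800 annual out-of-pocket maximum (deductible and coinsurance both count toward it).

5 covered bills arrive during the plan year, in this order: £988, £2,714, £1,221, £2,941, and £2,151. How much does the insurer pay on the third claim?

£610.50

Bill 1, £988: fully absorbed by the deductible. Traveler owes £988 (running OOP £988). Plan pays £988 − £988 = £0.
Bill 2, £2,714: £769 finishes the deductible; £1,945 goes to coinsurance; traveler's 50% is £972.50. Cost to traveler: £1,741.50. OOP to date £2,729.50. Plan pays £2,714 − £1,741.50 = £972.50.
Bill 3, £1,221: 50% coinsurance on £1,221 = £610.50. Cost to traveler: £610.50. OOP to date £3,340. Insurer: £1,221 − £610.50 = £610.50.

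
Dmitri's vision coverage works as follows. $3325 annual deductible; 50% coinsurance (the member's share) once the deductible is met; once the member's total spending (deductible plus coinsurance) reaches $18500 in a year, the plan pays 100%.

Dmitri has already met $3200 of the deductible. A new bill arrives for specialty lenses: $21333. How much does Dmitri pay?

$10729

Remaining deductible: $3325 − $3200 = $125.
That leaves $21333 − $125 = $21208 for coinsurance.
Member's 50% share of $21208 is $10604.
That puts the member's cost at $125 + $10604 = $10729 before any cap.
Total out-of-pocket so far would be $3200 + $10729 = $13929, below the $18500 cap — no reduction.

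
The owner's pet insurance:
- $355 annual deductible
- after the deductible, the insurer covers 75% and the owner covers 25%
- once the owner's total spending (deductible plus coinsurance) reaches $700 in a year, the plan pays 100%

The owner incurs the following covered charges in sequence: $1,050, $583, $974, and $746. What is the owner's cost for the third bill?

$25.50

Claim 1 ($1,050): $355 to deductible, leaving $695; 25% of $695 = $173.75. Cost to owner: $528.75. OOP to date $528.75.
Claim 2 ($583): deductible met; 25% of $583 = $145.75. Owner owes $145.75 (running OOP $674.50).
Claim 3 ($974): 25% coinsurance on $974 = $243.50. Adding that to $674.50 gives $918, past the $700 cap; owner pays only $700 − $674.50 = $25.50.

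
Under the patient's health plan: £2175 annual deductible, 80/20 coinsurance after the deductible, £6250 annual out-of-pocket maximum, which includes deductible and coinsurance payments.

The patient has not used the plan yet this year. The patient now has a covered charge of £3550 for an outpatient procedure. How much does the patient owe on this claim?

The full £2175 deductible is still open; £2175 of this bill applies to it.
That leaves £3550 − £2175 = £1375 for coinsurance.
Coinsurance: £1375 × 20% = £275.
So the patient owes £2175 + £275 = £2450 before any cap.
Total out-of-pocket so far would be £0 + £2450 = £2450, below the £6250 cap — no reduction.

£2450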